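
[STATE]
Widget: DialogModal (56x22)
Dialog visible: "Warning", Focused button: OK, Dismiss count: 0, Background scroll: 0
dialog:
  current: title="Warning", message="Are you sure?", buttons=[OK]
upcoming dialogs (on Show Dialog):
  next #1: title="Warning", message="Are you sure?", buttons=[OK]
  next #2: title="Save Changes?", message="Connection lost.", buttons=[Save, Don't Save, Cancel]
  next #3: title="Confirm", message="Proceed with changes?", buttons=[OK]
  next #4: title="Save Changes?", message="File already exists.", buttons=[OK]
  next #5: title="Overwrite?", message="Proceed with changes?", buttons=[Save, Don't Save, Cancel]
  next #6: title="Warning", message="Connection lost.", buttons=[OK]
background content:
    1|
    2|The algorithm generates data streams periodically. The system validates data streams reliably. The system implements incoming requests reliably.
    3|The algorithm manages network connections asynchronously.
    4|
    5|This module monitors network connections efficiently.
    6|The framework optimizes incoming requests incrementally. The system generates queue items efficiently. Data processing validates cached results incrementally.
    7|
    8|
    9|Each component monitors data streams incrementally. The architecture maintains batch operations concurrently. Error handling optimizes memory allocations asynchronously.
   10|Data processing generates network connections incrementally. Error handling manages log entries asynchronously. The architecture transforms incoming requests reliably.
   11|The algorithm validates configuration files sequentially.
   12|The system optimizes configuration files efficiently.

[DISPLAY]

                                                        
The algorithm generates data streams periodically. The s
The algorithm manages network connections asynchronously
                                                        
This module monitors network connections efficiently.   
The framework optimizes incoming requests incrementally.
                                                        
                                                        
Each component moni┌───────────────┐ incrementally. The 
Data processing gen│    Warning    │nnections incrementa
The algorithm valid│ Are you sure? │n files sequentially
The system optimize│      [OK]     │iles efficiently.   
                   └───────────────┘                    
                                                        
                                                        
                                                        
                                                        
                                                        
                                                        
                                                        
                                                        
                                                        


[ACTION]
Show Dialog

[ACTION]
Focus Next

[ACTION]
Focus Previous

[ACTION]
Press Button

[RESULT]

                                                        
The algorithm generates data streams periodically. The s
The algorithm manages network connections asynchronously
                                                        
This module monitors network connections efficiently.   
The framework optimizes incoming requests incrementally.
                                                        
                                                        
Each component monitors data streams incrementally. The 
Data processing generates network connections incrementa
The algorithm validates configuration files sequentially
The system optimizes configuration files efficiently.   
                                                        
                                                        
                                                        
                                                        
                                                        
                                                        
                                                        
                                                        
                                                        
                                                        


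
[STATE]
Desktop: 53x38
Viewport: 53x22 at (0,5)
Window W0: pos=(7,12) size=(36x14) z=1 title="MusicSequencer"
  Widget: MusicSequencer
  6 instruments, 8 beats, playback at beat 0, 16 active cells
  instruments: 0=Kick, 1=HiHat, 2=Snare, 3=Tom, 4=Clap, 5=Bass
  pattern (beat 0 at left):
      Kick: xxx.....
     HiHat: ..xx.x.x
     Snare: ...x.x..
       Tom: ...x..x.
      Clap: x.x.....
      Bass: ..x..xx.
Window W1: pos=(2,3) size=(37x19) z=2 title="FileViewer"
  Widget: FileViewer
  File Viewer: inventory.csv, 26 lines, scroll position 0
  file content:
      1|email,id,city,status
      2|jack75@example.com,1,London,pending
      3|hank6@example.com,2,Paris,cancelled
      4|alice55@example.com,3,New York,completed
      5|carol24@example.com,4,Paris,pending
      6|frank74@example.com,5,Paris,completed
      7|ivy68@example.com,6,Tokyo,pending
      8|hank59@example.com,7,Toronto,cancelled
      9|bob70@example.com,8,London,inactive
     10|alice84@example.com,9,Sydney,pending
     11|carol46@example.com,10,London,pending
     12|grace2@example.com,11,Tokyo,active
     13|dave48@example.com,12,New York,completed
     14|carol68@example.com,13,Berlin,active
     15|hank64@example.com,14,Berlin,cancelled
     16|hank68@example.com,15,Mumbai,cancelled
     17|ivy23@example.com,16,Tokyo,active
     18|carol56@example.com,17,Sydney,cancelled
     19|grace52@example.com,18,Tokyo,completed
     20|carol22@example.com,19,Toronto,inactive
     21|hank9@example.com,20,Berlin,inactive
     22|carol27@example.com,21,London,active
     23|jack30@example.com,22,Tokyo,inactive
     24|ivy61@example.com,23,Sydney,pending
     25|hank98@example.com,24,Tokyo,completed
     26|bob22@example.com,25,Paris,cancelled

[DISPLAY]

  ┠───────────────────────────────────┨              
  ┃email,id,city,status              ▲┃              
  ┃jack75@example.com,1,London,pendin█┃              
  ┃hank6@example.com,2,Paris,cancelle░┃              
  ┃alice55@example.com,3,New York,com░┃              
  ┃carol24@example.com,4,Paris,pendin░┃              
  ┃frank74@example.com,5,Paris,comple░┃              
  ┃ivy68@example.com,6,Tokyo,pending ░┃━━━┓          
  ┃hank59@example.com,7,Toronto,cance░┃   ┃          
  ┃bob70@example.com,8,London,inactiv░┃───┨          
  ┃alice84@example.com,9,Sydney,pendi░┃   ┃          
  ┃carol46@example.com,10,London,pend░┃   ┃          
  ┃grace2@example.com,11,Tokyo,active░┃   ┃          
  ┃dave48@example.com,12,New York,com░┃   ┃          
  ┃carol68@example.com,13,Berlin,acti░┃   ┃          
  ┃hank64@example.com,14,Berlin,cance▼┃   ┃          
  ┗━━━━━━━━━━━━━━━━━━━━━━━━━━━━━━━━━━━┛   ┃          
       ┃                                  ┃          
       ┃                                  ┃          
       ┃                                  ┃          
       ┗━━━━━━━━━━━━━━━━━━━━━━━━━━━━━━━━━━┛          
                                                     


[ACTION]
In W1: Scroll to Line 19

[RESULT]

  ┠───────────────────────────────────┨              
  ┃grace2@example.com,11,Tokyo,active▲┃              
  ┃dave48@example.com,12,New York,com░┃              
  ┃carol68@example.com,13,Berlin,acti░┃              
  ┃hank64@example.com,14,Berlin,cance░┃              
  ┃hank68@example.com,15,Mumbai,cance░┃              
  ┃ivy23@example.com,16,Tokyo,active ░┃              
  ┃carol56@example.com,17,Sydney,canc░┃━━━┓          
  ┃grace52@example.com,18,Tokyo,compl░┃   ┃          
  ┃carol22@example.com,19,Toronto,ina░┃───┨          
  ┃hank9@example.com,20,Berlin,inacti░┃   ┃          
  ┃carol27@example.com,21,London,acti░┃   ┃          
  ┃jack30@example.com,22,Tokyo,inacti░┃   ┃          
  ┃ivy61@example.com,23,Sydney,pendin░┃   ┃          
  ┃hank98@example.com,24,Tokyo,comple█┃   ┃          
  ┃bob22@example.com,25,Paris,cancell▼┃   ┃          
  ┗━━━━━━━━━━━━━━━━━━━━━━━━━━━━━━━━━━━┛   ┃          
       ┃                                  ┃          
       ┃                                  ┃          
       ┃                                  ┃          
       ┗━━━━━━━━━━━━━━━━━━━━━━━━━━━━━━━━━━┛          
                                                     


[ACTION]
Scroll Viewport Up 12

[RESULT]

                                                     
                                                     
                                                     
  ┏━━━━━━━━━━━━━━━━━━━━━━━━━━━━━━━━━━━┓              
  ┃ FileViewer                        ┃              
  ┠───────────────────────────────────┨              
  ┃grace2@example.com,11,Tokyo,active▲┃              
  ┃dave48@example.com,12,New York,com░┃              
  ┃carol68@example.com,13,Berlin,acti░┃              
  ┃hank64@example.com,14,Berlin,cance░┃              
  ┃hank68@example.com,15,Mumbai,cance░┃              
  ┃ivy23@example.com,16,Tokyo,active ░┃              
  ┃carol56@example.com,17,Sydney,canc░┃━━━┓          
  ┃grace52@example.com,18,Tokyo,compl░┃   ┃          
  ┃carol22@example.com,19,Toronto,ina░┃───┨          
  ┃hank9@example.com,20,Berlin,inacti░┃   ┃          
  ┃carol27@example.com,21,London,acti░┃   ┃          
  ┃jack30@example.com,22,Tokyo,inacti░┃   ┃          
  ┃ivy61@example.com,23,Sydney,pendin░┃   ┃          
  ┃hank98@example.com,24,Tokyo,comple█┃   ┃          
  ┃bob22@example.com,25,Paris,cancell▼┃   ┃          
  ┗━━━━━━━━━━━━━━━━━━━━━━━━━━━━━━━━━━━┛   ┃          


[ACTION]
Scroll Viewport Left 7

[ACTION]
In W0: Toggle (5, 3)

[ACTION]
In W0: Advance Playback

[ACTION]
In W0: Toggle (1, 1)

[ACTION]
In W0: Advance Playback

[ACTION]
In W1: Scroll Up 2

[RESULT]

                                                     
                                                     
                                                     
  ┏━━━━━━━━━━━━━━━━━━━━━━━━━━━━━━━━━━━┓              
  ┃ FileViewer                        ┃              
  ┠───────────────────────────────────┨              
  ┃alice84@example.com,9,Sydney,pendi▲┃              
  ┃carol46@example.com,10,London,pend░┃              
  ┃grace2@example.com,11,Tokyo,active░┃              
  ┃dave48@example.com,12,New York,com░┃              
  ┃carol68@example.com,13,Berlin,acti░┃              
  ┃hank64@example.com,14,Berlin,cance░┃              
  ┃hank68@example.com,15,Mumbai,cance░┃━━━┓          
  ┃ivy23@example.com,16,Tokyo,active ░┃   ┃          
  ┃carol56@example.com,17,Sydney,canc░┃───┨          
  ┃grace52@example.com,18,Tokyo,compl░┃   ┃          
  ┃carol22@example.com,19,Toronto,ina░┃   ┃          
  ┃hank9@example.com,20,Berlin,inacti█┃   ┃          
  ┃carol27@example.com,21,London,acti░┃   ┃          
  ┃jack30@example.com,22,Tokyo,inacti░┃   ┃          
  ┃ivy61@example.com,23,Sydney,pendin▼┃   ┃          
  ┗━━━━━━━━━━━━━━━━━━━━━━━━━━━━━━━━━━━┛   ┃          


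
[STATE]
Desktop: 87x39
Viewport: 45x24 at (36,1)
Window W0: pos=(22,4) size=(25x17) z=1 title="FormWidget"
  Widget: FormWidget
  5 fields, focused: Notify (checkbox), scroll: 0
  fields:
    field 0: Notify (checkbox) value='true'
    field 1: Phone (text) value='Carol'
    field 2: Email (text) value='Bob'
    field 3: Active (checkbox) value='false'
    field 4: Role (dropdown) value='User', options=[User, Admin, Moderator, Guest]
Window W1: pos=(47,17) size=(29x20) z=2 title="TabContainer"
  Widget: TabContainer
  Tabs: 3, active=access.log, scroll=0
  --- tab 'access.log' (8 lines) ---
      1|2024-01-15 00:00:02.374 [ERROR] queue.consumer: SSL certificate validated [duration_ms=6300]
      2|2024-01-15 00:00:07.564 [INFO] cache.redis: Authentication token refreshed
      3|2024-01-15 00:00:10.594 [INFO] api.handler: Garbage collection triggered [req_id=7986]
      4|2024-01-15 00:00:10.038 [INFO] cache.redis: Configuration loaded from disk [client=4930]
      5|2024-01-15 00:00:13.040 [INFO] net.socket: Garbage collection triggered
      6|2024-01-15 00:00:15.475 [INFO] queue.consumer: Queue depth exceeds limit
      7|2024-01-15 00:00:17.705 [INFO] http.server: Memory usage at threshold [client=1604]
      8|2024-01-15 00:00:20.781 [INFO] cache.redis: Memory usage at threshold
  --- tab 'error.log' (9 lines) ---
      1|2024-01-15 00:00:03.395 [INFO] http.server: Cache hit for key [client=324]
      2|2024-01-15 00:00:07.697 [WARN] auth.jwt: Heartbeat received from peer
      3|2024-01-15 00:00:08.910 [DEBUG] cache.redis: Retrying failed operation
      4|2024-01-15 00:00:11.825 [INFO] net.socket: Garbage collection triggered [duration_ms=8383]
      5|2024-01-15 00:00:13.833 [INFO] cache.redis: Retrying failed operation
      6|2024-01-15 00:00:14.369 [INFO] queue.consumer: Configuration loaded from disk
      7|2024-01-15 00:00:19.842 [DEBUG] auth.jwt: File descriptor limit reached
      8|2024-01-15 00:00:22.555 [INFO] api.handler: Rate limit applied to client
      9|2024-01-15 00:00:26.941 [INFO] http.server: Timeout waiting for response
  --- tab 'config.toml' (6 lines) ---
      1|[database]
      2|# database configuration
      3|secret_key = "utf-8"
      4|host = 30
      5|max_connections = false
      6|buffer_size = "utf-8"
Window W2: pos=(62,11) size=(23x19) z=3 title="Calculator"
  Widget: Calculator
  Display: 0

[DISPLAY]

                                             
                                             
                                             
━━━━━━━━━━┓                                  
          ┃                                  
──────────┨                                  
 [x]      ┃                                  
 [Carol  ]┃                                  
 [Bob    ]┃                                  
 [ ]      ┃                                  
 [User  ▼]┃               ┏━━━━━━━━━━━━━━━━━━
          ┃               ┃ Calculator       
          ┃               ┠──────────────────
          ┃               ┃                  
          ┃               ┃┌───┬───┬───┬───┐ 
          ┃               ┃│ 7 │ 8 │ 9 │ ÷ │ 
          ┃┏━━━━━━━━━━━━━━┃├───┼───┼───┼───┤ 
          ┃┃ TabContainer ┃│ 4 │ 5 │ 6 │ × │ 
          ┃┠──────────────┃├───┼───┼───┼───┤ 
━━━━━━━━━━┛┃[access.log]│ ┃│ 1 │ 2 │ 3 │ - │ 
           ┃──────────────┃├───┼───┼───┼───┤ 
           ┃2024-01-15 00:┃│ 0 │ . │ = │ + │ 
           ┃2024-01-15 00:┃├───┼───┼───┼───┤ 
           ┃2024-01-15 00:┃│ C │ MC│ MR│ M+│ 


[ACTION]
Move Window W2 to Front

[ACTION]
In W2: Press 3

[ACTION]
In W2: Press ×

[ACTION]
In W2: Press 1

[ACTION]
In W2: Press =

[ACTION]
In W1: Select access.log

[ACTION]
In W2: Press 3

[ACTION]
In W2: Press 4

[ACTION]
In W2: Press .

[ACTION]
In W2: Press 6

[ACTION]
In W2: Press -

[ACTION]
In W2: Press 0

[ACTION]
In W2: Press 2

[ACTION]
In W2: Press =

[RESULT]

                                             
                                             
                                             
━━━━━━━━━━┓                                  
          ┃                                  
──────────┨                                  
 [x]      ┃                                  
 [Carol  ]┃                                  
 [Bob    ]┃                                  
 [ ]      ┃                                  
 [User  ▼]┃               ┏━━━━━━━━━━━━━━━━━━
          ┃               ┃ Calculator       
          ┃               ┠──────────────────
          ┃               ┃                 3
          ┃               ┃┌───┬───┬───┬───┐ 
          ┃               ┃│ 7 │ 8 │ 9 │ ÷ │ 
          ┃┏━━━━━━━━━━━━━━┃├───┼───┼───┼───┤ 
          ┃┃ TabContainer ┃│ 4 │ 5 │ 6 │ × │ 
          ┃┠──────────────┃├───┼───┼───┼───┤ 
━━━━━━━━━━┛┃[access.log]│ ┃│ 1 │ 2 │ 3 │ - │ 
           ┃──────────────┃├───┼───┼───┼───┤ 
           ┃2024-01-15 00:┃│ 0 │ . │ = │ + │ 
           ┃2024-01-15 00:┃├───┼───┼───┼───┤ 
           ┃2024-01-15 00:┃│ C │ MC│ MR│ M+│ 


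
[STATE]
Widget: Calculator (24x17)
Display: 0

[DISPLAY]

                       0
┌───┬───┬───┬───┐       
│ 7 │ 8 │ 9 │ ÷ │       
├───┼───┼───┼───┤       
│ 4 │ 5 │ 6 │ × │       
├───┼───┼───┼───┤       
│ 1 │ 2 │ 3 │ - │       
├───┼───┼───┼───┤       
│ 0 │ . │ = │ + │       
├───┼───┼───┼───┤       
│ C │ MC│ MR│ M+│       
└───┴───┴───┴───┘       
                        
                        
                        
                        
                        


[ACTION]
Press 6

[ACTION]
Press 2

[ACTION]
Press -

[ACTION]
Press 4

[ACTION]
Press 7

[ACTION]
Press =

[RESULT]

                      15
┌───┬───┬───┬───┐       
│ 7 │ 8 │ 9 │ ÷ │       
├───┼───┼───┼───┤       
│ 4 │ 5 │ 6 │ × │       
├───┼───┼───┼───┤       
│ 1 │ 2 │ 3 │ - │       
├───┼───┼───┼───┤       
│ 0 │ . │ = │ + │       
├───┼───┼───┼───┤       
│ C │ MC│ MR│ M+│       
└───┴───┴───┴───┘       
                        
                        
                        
                        
                        


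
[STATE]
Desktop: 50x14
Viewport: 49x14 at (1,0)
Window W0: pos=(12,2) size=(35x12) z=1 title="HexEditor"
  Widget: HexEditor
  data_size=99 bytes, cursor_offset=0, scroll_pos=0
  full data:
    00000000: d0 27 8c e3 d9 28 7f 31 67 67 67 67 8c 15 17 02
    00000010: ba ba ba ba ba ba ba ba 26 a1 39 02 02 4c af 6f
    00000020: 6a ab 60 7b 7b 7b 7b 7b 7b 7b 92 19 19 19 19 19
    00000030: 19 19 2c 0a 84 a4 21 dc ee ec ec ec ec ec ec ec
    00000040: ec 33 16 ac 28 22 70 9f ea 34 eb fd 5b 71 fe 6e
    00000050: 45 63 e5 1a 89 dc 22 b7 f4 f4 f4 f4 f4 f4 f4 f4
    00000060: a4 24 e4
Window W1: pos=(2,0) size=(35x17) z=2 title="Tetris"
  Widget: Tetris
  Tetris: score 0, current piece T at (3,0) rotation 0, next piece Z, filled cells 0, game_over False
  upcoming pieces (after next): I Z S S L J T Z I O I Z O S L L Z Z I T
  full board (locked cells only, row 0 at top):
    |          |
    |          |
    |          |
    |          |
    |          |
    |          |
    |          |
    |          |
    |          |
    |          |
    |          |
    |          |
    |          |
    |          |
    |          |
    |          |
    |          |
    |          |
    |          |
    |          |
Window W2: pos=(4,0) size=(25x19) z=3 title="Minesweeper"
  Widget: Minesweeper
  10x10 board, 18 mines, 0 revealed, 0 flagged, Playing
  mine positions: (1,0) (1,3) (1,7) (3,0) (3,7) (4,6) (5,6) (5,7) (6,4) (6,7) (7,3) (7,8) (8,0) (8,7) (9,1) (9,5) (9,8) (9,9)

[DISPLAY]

 ┏━┏━━━━━━━━━━━━━━━━━━━━━━━┓━━━━━━━┓             
 ┃ ┃ Minesweeper           ┃       ┃             
 ┠─┠───────────────────────┨───────┨━━━━━━━━━┓   
 ┃ ┃■■■■■■■■■■             ┃       ┃         ┃   
 ┃ ┃■■■■■■■■■■             ┃       ┃─────────┨   
 ┃ ┃■■■■■■■■■■             ┃       ┃ 28 7f 31┃   
 ┃ ┃■■■■■■■■■■             ┃       ┃ ba ba ba┃   
 ┃ ┃■■■■■■■■■■             ┃       ┃ 7b 7b 7b┃   
 ┃ ┃■■■■■■■■■■             ┃       ┃ a4 21 dc┃   
 ┃ ┃■■■■■■■■■■             ┃       ┃ 22 70 9f┃   
 ┃ ┃■■■■■■■■■■             ┃       ┃ dc 22 b7┃   
 ┃ ┃■■■■■■■■■■             ┃       ┃         ┃   
 ┃ ┃■■■■■■■■■■             ┃       ┃         ┃   
 ┃ ┃                       ┃       ┃━━━━━━━━━┛   


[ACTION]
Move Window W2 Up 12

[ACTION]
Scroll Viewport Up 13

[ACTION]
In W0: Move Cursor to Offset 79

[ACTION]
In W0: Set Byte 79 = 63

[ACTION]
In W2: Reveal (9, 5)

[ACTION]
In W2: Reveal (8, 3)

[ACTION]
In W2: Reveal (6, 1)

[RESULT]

 ┏━┏━━━━━━━━━━━━━━━━━━━━━━━┓━━━━━━━┓             
 ┃ ┃ Minesweeper           ┃       ┃             
 ┠─┠───────────────────────┨───────┨━━━━━━━━━┓   
 ┃ ┃■■■■■■■■■■             ┃       ┃         ┃   
 ┃ ┃✹■■✹■■■✹■■             ┃       ┃─────────┨   
 ┃ ┃■■■■■■■■■■             ┃       ┃ 28 7f 31┃   
 ┃ ┃✹■■■■■■✹■■             ┃       ┃ ba ba ba┃   
 ┃ ┃■■■■■■✹■■■             ┃       ┃ 7b 7b 7b┃   
 ┃ ┃■■■■■■✹✹■■             ┃       ┃ a4 21 dc┃   
 ┃ ┃■■■■✹■■✹■■             ┃       ┃ 22 70 9f┃   
 ┃ ┃■■■✹■■■■✹■             ┃       ┃ dc 22 b7┃   
 ┃ ┃✹■■■■■■✹■■             ┃       ┃         ┃   
 ┃ ┃■✹■■■✹■■✹✹             ┃       ┃         ┃   
 ┃ ┃                       ┃       ┃━━━━━━━━━┛   


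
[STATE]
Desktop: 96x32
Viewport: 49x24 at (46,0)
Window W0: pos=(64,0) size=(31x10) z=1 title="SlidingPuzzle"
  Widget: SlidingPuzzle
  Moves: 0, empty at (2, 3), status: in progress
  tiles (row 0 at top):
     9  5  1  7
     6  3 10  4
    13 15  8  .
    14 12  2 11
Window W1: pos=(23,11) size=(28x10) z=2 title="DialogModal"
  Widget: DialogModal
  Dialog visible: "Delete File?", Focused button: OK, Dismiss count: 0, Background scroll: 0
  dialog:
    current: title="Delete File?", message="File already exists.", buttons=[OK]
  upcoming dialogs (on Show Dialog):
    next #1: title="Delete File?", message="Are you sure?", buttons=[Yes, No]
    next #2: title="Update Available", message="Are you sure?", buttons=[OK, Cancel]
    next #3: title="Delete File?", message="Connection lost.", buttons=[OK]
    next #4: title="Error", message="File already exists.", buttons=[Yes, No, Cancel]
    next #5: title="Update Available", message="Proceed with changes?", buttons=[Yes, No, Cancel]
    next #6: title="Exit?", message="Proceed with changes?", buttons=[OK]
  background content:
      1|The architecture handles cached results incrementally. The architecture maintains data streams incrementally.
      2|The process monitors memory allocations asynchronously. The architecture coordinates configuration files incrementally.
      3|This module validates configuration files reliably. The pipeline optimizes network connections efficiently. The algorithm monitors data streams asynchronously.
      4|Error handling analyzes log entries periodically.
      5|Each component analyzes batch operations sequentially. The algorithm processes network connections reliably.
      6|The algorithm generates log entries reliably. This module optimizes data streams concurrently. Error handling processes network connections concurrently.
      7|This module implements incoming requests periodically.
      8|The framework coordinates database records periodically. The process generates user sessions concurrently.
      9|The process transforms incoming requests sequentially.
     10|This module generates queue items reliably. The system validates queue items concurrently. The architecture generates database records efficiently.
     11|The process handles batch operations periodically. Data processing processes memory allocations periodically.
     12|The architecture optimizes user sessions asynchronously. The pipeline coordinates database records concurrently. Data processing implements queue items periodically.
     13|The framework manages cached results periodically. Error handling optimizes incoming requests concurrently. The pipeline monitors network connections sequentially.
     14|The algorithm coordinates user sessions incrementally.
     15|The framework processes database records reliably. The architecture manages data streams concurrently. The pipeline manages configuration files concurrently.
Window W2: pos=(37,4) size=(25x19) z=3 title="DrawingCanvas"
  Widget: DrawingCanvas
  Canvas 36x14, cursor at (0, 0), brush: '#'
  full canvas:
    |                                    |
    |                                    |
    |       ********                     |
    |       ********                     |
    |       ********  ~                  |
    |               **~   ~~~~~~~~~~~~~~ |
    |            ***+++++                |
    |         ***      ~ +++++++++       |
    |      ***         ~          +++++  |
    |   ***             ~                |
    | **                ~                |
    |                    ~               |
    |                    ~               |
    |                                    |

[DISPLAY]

                  ┏━━━━━━━━━━━━━━━━━━━━━━━━━━━━━┓
                  ┃ SlidingPuzzle               ┃
                  ┠─────────────────────────────┨
                  ┃┌────┬────┬────┬────┐        ┃
━━━━━━━━━━━━━━━┓  ┃│  9 │  5 │  1 │  7 │        ┃
Canvas         ┃  ┃├────┼────┼────┼────┤        ┃
───────────────┨  ┃│  6 │  3 │ 10 │  4 │        ┃
               ┃  ┃├────┼────┼────┼────┤        ┃
               ┃  ┃│ 13 │ 15 │  8 │    │        ┃
*******        ┃  ┗━━━━━━━━━━━━━━━━━━━━━━━━━━━━━┛
*******        ┃                                 
*******  ~     ┃                                 
       **~   ~~┃                                 
    ***+++++   ┃                                 
 ***      ~ +++┃                                 
*         ~    ┃                                 
           ~   ┃                                 
           ~   ┃                                 
            ~  ┃                                 
            ~  ┃                                 
               ┃                                 
               ┃                                 
━━━━━━━━━━━━━━━┛                                 
                                                 


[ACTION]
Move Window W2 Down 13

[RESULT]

                  ┏━━━━━━━━━━━━━━━━━━━━━━━━━━━━━┓
                  ┃ SlidingPuzzle               ┃
                  ┠─────────────────────────────┨
                  ┃┌────┬────┬────┬────┐        ┃
                  ┃│  9 │  5 │  1 │  7 │        ┃
                  ┃├────┼────┼────┼────┤        ┃
                  ┃│  6 │  3 │ 10 │  4 │        ┃
                  ┃├────┼────┼────┼────┤        ┃
                  ┃│ 13 │ 15 │  8 │    │        ┃
                  ┗━━━━━━━━━━━━━━━━━━━━━━━━━━━━━┛
                                                 
━━━━┓                                            
    ┃                                            
━━━━━━━━━━━━━━━┓                                 
Canvas         ┃                                 
───────────────┨                                 
               ┃                                 
               ┃                                 
*******        ┃                                 
*******        ┃                                 
*******  ~     ┃                                 
       **~   ~~┃                                 
    ***+++++   ┃                                 
 ***      ~ +++┃                                 


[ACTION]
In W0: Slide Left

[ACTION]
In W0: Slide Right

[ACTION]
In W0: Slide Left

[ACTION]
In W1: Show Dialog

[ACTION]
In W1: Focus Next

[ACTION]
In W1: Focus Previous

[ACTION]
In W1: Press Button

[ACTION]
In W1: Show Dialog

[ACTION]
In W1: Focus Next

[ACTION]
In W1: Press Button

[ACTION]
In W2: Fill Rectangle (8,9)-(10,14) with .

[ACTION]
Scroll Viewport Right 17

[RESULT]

                 ┏━━━━━━━━━━━━━━━━━━━━━━━━━━━━━┓ 
                 ┃ SlidingPuzzle               ┃ 
                 ┠─────────────────────────────┨ 
                 ┃┌────┬────┬────┬────┐        ┃ 
                 ┃│  9 │  5 │  1 │  7 │        ┃ 
                 ┃├────┼────┼────┼────┤        ┃ 
                 ┃│  6 │  3 │ 10 │  4 │        ┃ 
                 ┃├────┼────┼────┼────┤        ┃ 
                 ┃│ 13 │ 15 │  8 │    │        ┃ 
                 ┗━━━━━━━━━━━━━━━━━━━━━━━━━━━━━┛ 
                                                 
━━━┓                                             
   ┃                                             
━━━━━━━━━━━━━━┓                                  
anvas         ┃                                  
──────────────┨                                  
              ┃                                  
              ┃                                  
******        ┃                                  
******        ┃                                  
******  ~     ┃                                  
      **~   ~~┃                                  
   ***+++++   ┃                                  
***      ~ +++┃                                  


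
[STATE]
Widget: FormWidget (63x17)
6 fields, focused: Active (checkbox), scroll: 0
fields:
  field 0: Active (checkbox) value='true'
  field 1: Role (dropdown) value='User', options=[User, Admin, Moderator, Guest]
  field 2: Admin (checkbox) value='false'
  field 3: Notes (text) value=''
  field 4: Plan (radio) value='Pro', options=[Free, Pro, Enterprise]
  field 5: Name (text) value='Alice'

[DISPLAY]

> Active:     [x]                                              
  Role:       [User                                          ▼]
  Admin:      [ ]                                              
  Notes:      [                                               ]
  Plan:       ( ) Free  (●) Pro  ( ) Enterprise                
  Name:       [Alice                                          ]
                                                               
                                                               
                                                               
                                                               
                                                               
                                                               
                                                               
                                                               
                                                               
                                                               
                                                               


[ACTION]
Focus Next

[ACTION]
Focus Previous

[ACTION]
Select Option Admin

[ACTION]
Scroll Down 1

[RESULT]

  Role:       [User                                          ▼]
  Admin:      [ ]                                              
  Notes:      [                                               ]
  Plan:       ( ) Free  (●) Pro  ( ) Enterprise                
  Name:       [Alice                                          ]
                                                               
                                                               
                                                               
                                                               
                                                               
                                                               
                                                               
                                                               
                                                               
                                                               
                                                               
                                                               


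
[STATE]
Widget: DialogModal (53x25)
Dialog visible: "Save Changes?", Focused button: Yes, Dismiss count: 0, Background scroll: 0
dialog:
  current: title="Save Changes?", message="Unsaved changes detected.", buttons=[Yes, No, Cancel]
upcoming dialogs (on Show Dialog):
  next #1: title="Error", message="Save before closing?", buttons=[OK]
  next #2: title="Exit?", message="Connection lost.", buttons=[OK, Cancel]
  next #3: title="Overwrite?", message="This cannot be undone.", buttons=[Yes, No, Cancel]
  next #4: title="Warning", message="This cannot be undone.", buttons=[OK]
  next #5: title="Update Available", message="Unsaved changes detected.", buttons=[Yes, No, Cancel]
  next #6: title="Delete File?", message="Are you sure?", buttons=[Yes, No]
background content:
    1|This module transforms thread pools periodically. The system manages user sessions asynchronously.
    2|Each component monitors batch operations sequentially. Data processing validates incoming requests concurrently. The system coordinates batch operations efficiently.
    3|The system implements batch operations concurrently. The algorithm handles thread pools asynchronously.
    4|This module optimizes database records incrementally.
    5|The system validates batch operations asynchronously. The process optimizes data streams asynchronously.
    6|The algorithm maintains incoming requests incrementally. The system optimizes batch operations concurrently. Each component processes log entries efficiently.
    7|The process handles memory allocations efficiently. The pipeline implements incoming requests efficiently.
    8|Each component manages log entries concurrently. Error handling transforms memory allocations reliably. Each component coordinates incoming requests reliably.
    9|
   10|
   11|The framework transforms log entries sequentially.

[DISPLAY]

This module transforms thread pools periodically. The
Each component monitors batch operations sequentially
The system implements batch operations concurrently. 
This module optimizes database records incrementally.
The system validates batch operations asynchronously.
The algorithm maintains incoming requests incremental
The process handles memory allocations efficiently. T
Each component manages log entries concurrently. Erro
                                                     
                                                     
The framewor┌───────────────────────────┐entially.   
            │       Save Changes?       │            
            │ Unsaved changes detected. │            
            │    [Yes]  No   Cancel     │            
            └───────────────────────────┘            
                                                     
                                                     
                                                     
                                                     
                                                     
                                                     
                                                     
                                                     
                                                     
                                                     


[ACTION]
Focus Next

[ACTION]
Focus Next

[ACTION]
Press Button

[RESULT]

This module transforms thread pools periodically. The
Each component monitors batch operations sequentially
The system implements batch operations concurrently. 
This module optimizes database records incrementally.
The system validates batch operations asynchronously.
The algorithm maintains incoming requests incremental
The process handles memory allocations efficiently. T
Each component manages log entries concurrently. Erro
                                                     
                                                     
The framework transforms log entries sequentially.   
                                                     
                                                     
                                                     
                                                     
                                                     
                                                     
                                                     
                                                     
                                                     
                                                     
                                                     
                                                     
                                                     
                                                     


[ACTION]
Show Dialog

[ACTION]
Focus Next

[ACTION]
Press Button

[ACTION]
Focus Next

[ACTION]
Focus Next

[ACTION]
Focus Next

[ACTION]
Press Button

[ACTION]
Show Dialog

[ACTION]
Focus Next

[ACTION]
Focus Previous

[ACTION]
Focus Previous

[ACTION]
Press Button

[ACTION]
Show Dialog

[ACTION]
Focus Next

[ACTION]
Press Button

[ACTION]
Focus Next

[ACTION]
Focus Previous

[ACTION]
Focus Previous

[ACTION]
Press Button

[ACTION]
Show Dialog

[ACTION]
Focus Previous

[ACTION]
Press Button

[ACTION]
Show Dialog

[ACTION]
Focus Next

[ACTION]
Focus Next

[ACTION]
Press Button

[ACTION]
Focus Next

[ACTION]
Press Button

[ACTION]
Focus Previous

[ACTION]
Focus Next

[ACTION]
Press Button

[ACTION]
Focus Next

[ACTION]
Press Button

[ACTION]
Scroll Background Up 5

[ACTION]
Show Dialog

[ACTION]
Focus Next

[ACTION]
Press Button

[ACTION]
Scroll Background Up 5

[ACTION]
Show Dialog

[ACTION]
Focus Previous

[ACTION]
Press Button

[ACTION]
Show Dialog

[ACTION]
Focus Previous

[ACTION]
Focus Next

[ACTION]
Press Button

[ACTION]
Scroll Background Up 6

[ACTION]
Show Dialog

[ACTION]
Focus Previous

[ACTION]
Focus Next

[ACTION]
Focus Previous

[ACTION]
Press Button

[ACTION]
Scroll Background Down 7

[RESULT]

Each component manages log entries concurrently. Erro
                                                     
                                                     
The framework transforms log entries sequentially.   
                                                     
                                                     
                                                     
                                                     
                                                     
                                                     
                                                     
                                                     
                                                     
                                                     
                                                     
                                                     
                                                     
                                                     
                                                     
                                                     
                                                     
                                                     
                                                     
                                                     
                                                     
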